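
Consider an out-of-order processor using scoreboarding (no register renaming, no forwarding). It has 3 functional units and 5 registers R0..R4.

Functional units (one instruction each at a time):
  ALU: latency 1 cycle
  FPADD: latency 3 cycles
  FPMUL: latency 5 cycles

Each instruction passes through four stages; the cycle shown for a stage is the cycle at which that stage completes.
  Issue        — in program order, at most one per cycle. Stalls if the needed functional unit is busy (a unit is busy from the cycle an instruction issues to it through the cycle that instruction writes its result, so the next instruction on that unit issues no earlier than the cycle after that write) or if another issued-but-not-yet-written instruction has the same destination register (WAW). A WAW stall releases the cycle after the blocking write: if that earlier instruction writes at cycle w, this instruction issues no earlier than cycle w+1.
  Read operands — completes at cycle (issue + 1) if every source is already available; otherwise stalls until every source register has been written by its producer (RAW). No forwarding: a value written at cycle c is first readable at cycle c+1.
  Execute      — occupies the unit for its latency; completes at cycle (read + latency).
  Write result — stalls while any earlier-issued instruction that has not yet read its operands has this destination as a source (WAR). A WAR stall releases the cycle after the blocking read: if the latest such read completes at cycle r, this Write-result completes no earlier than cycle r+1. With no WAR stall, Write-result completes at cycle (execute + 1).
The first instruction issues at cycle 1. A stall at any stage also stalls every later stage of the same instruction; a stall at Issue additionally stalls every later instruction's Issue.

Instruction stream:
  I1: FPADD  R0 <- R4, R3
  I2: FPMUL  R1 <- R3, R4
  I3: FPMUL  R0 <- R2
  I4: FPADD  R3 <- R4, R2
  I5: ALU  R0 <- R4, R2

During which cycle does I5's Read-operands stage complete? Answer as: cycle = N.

cycle = 19

I1 -> (1, 2, 5, 6)
I2 -> (2, 3, 8, 9)
I3 -> (10, 11, 16, 17)  // struct: FPMUL busy until I2 writes@9
I4 -> (11, 12, 15, 16)
I5 -> (18, 19, 20, 21)  // WAW R0: wait I3 write@17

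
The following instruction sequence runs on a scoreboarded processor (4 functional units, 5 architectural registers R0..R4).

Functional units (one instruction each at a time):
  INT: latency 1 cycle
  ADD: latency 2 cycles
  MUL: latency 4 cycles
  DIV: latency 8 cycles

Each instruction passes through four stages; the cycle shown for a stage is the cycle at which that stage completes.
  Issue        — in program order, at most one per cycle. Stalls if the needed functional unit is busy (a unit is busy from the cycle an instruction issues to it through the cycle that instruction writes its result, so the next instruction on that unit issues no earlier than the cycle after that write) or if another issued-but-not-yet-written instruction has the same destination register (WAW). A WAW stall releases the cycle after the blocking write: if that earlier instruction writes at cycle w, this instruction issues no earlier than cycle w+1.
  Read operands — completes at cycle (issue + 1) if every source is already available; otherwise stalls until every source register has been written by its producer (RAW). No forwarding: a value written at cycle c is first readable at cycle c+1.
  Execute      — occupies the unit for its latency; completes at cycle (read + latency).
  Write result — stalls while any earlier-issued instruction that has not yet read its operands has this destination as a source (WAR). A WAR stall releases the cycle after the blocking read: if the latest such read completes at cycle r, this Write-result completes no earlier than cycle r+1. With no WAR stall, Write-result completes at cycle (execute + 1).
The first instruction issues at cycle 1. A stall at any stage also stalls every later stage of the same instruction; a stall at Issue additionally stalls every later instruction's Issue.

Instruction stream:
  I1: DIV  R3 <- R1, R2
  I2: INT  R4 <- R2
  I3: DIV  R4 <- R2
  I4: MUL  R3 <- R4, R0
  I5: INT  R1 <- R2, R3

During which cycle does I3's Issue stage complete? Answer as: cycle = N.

c1: I1 dispatched to DIV
c2: I1 operands ready; I2 dispatched to INT
c3: I2 operands ready
c4: I2 complete
c5: R4←I2
c10: I1 complete
c11: R3←I1
c12: I3 dispatched to DIV
c13: I3 operands ready; I4 dispatched to MUL
c14: I5 dispatched to INT
c21: I3 complete
c22: R4←I3
c23: I4 operands ready
c27: I4 complete
c28: R3←I4
c29: I5 operands ready
c30: I5 complete
c31: R1←I5

cycle = 12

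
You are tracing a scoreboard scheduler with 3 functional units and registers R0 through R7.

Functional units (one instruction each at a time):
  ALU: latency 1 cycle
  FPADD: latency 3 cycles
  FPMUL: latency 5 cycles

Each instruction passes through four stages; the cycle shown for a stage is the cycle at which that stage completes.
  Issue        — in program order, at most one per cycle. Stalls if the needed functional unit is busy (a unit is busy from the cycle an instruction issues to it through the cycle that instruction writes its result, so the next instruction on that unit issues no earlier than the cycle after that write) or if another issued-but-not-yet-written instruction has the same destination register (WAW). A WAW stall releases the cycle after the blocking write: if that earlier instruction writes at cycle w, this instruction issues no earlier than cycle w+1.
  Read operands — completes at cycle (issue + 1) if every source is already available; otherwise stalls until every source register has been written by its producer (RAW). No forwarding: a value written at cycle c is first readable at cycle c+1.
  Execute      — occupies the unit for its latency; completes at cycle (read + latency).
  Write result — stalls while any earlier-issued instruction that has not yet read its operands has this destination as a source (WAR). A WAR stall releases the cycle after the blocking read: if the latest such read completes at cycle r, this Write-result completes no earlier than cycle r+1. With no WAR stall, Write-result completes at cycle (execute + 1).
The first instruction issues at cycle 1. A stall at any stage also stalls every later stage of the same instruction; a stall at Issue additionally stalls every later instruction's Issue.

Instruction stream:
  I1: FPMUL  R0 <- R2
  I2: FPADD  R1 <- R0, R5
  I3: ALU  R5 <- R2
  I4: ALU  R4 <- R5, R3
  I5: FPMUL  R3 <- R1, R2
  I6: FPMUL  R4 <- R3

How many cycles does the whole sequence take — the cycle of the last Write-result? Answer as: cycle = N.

1) issue 1, read 2, done 7, write 8
2) issue 2, read 9, done 12, write 13  <RAW R0: wait I1 write@8>
3) issue 3, read 4, done 5, write 10  <WAR R5: wait I2 read@9>
4) issue 11, read 12, done 13, write 14  <struct: ALU busy until I3 writes@10>
5) issue 12, read 14, done 19, write 20  <RAW R1: wait I2 write@13>
6) issue 21, read 22, done 27, write 28  <struct: FPMUL busy until I5 writes@20>

cycle = 28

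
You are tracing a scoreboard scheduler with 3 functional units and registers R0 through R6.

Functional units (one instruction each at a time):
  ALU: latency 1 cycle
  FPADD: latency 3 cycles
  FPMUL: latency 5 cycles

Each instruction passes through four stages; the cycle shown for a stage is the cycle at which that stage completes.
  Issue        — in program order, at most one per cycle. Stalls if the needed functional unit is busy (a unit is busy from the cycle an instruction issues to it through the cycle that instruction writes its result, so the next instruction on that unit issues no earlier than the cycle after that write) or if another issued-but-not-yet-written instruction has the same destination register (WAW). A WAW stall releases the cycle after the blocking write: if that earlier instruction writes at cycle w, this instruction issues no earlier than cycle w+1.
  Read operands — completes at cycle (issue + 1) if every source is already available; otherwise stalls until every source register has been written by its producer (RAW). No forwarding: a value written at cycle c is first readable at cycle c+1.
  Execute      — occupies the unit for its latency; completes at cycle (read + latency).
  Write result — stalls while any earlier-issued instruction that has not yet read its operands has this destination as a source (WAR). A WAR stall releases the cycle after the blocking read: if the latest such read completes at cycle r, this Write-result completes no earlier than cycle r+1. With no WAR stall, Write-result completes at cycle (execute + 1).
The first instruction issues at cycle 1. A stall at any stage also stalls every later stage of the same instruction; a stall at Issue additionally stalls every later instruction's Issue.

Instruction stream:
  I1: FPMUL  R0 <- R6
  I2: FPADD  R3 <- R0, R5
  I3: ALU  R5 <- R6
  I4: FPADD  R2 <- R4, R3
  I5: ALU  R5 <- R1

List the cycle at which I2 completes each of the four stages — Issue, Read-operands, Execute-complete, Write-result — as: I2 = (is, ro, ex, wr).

c1: I1 dispatched to FPMUL
c2: I1 operands ready, I2 dispatched to FPADD
c3: I3 dispatched to ALU
c4: I3 operands ready
c5: I3 complete
c7: I1 complete
c8: R0←I1
c9: I2 operands ready
c10: R5←I3
c12: I2 complete
c13: R3←I2
c14: I4 dispatched to FPADD
c15: I4 operands ready, I5 dispatched to ALU
c16: I5 operands ready
c17: I5 complete
c18: I4 complete, R5←I5
c19: R2←I4

I2 = (2, 9, 12, 13)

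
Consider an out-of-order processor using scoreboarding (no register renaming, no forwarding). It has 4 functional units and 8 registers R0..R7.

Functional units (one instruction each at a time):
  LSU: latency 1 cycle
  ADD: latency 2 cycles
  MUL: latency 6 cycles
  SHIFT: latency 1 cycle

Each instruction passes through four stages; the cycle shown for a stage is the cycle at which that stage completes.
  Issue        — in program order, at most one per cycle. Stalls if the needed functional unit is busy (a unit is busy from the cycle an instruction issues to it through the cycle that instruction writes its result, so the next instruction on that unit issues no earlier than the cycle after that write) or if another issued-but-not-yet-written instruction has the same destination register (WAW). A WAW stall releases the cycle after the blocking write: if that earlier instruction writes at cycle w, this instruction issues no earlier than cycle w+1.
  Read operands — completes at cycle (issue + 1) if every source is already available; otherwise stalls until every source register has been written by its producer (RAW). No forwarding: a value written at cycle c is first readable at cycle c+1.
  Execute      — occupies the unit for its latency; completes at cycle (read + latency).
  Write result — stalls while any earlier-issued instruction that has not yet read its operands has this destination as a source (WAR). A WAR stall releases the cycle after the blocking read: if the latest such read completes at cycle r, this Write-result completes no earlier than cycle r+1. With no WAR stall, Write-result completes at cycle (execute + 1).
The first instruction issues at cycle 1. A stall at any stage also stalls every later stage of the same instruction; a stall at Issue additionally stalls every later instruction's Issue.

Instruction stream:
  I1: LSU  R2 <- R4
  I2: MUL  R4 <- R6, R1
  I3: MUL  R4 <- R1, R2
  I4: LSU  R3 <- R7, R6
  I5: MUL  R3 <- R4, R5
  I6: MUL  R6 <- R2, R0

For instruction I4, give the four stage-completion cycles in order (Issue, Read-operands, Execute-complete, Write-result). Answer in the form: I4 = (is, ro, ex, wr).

I4 = (12, 13, 14, 15)

I1: IS=1 RO=2 EX=3 WR=4
I2: IS=2 RO=3 EX=9 WR=10
I3: IS=11 RO=12 EX=18 WR=19  [struct: MUL busy until I2 writes@10]
I4: IS=12 RO=13 EX=14 WR=15
I5: IS=20 RO=21 EX=27 WR=28  [struct: MUL busy until I3 writes@19]
I6: IS=29 RO=30 EX=36 WR=37  [struct: MUL busy until I5 writes@28]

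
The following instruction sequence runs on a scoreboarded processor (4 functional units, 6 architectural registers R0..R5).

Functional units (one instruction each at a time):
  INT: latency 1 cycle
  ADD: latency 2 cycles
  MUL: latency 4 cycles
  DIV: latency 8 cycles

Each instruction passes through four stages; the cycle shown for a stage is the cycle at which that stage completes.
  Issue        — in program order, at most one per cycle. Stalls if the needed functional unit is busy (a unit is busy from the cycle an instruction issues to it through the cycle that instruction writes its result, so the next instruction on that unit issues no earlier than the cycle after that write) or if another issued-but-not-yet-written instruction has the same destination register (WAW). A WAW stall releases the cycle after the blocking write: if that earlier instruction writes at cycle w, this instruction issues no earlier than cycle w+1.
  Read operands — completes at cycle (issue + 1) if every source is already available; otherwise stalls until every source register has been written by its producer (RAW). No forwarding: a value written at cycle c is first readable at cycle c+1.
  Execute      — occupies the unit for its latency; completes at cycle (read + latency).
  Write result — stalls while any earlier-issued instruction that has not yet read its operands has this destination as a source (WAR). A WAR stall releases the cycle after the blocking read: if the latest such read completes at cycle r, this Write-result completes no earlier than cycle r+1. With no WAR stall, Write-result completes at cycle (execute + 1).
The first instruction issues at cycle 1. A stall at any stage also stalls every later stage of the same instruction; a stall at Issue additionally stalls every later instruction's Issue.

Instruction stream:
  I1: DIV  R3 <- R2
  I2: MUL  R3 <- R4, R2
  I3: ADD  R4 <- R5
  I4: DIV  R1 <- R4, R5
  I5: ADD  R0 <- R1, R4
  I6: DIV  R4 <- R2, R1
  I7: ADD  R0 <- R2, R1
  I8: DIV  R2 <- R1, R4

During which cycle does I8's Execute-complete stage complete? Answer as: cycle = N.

cycle = 48

I1 -> (1, 2, 10, 11)
I2 -> (12, 13, 17, 18)  // WAW R3: wait I1 write@11
I3 -> (13, 14, 16, 17)
I4 -> (14, 18, 26, 27)  // RAW R4: wait I3 write@17
I5 -> (18, 28, 30, 31)  // struct: ADD busy until I3 writes@17, RAW R1: wait I4 write@27
I6 -> (28, 29, 37, 38)  // struct: DIV busy until I4 writes@27
I7 -> (32, 33, 35, 36)  // struct: ADD busy until I5 writes@31
I8 -> (39, 40, 48, 49)  // struct: DIV busy until I6 writes@38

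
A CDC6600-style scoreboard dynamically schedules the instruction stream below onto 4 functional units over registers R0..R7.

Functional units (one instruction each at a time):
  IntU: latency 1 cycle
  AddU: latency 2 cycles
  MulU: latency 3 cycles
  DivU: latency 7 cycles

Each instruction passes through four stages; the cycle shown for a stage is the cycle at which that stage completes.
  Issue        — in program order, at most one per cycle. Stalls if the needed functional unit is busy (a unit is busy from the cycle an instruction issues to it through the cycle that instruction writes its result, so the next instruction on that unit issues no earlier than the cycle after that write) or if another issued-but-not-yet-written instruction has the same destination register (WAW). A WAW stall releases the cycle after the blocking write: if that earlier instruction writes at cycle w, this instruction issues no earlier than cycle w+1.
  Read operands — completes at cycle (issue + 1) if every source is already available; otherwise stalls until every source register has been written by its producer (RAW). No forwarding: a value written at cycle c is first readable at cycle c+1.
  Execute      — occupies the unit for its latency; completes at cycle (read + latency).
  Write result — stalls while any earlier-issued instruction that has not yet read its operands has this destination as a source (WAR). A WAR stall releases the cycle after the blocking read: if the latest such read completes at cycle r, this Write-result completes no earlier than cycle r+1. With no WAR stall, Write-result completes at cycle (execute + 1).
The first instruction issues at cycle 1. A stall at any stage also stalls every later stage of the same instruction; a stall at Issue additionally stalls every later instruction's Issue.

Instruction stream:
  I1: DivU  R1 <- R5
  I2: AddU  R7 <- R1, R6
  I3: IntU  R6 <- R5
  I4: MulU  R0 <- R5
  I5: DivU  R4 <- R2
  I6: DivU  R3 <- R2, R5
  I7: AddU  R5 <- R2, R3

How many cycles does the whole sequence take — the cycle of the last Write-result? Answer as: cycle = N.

cycle 1: I1 dispatched to DivU
cycle 2: I1 operands ready, I2 dispatched to AddU
cycle 3: I3 dispatched to IntU
cycle 4: I3 operands ready, I4 dispatched to MulU
cycle 5: I3 complete, I4 operands ready
cycle 8: I4 complete
cycle 9: I1 complete, R0←I4
cycle 10: R1←I1
cycle 11: I2 operands ready, I5 dispatched to DivU
cycle 12: R6←I3, I5 operands ready
cycle 13: I2 complete
cycle 14: R7←I2
cycle 19: I5 complete
cycle 20: R4←I5
cycle 21: I6 dispatched to DivU
cycle 22: I6 operands ready, I7 dispatched to AddU
cycle 29: I6 complete
cycle 30: R3←I6
cycle 31: I7 operands ready
cycle 33: I7 complete
cycle 34: R5←I7

cycle = 34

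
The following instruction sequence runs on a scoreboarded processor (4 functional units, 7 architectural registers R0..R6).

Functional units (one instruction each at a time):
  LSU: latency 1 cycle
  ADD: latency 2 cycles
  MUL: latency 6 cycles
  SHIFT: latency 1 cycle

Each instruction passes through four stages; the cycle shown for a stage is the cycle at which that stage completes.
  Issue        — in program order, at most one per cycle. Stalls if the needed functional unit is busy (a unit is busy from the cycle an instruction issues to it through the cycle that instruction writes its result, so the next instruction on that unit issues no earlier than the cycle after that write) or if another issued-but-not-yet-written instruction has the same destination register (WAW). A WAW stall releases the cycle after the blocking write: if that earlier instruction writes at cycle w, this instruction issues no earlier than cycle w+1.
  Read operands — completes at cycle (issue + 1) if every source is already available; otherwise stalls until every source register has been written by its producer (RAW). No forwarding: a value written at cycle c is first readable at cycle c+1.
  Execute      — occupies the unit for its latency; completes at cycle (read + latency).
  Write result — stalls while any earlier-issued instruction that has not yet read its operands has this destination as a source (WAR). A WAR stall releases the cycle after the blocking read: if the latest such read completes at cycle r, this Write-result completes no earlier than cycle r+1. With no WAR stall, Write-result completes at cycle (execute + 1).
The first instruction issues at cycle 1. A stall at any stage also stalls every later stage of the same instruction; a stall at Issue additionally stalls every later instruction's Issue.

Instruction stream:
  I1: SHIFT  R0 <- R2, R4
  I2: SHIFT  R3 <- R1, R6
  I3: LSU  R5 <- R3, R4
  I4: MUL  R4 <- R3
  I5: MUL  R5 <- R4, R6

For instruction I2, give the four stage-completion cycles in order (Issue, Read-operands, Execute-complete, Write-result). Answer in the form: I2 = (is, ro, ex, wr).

I2 = (5, 6, 7, 8)

I1  is:1  ro:2  ex:3  wr:4
I2  is:5  ro:6  ex:7  wr:8  — struct: SHIFT busy until I1 writes@4
I3  is:6  ro:9  ex:10  wr:11  — RAW R3: wait I2 write@8
I4  is:7  ro:9  ex:15  wr:16  — RAW R3: wait I2 write@8
I5  is:17  ro:18  ex:24  wr:25  — struct: MUL busy until I4 writes@16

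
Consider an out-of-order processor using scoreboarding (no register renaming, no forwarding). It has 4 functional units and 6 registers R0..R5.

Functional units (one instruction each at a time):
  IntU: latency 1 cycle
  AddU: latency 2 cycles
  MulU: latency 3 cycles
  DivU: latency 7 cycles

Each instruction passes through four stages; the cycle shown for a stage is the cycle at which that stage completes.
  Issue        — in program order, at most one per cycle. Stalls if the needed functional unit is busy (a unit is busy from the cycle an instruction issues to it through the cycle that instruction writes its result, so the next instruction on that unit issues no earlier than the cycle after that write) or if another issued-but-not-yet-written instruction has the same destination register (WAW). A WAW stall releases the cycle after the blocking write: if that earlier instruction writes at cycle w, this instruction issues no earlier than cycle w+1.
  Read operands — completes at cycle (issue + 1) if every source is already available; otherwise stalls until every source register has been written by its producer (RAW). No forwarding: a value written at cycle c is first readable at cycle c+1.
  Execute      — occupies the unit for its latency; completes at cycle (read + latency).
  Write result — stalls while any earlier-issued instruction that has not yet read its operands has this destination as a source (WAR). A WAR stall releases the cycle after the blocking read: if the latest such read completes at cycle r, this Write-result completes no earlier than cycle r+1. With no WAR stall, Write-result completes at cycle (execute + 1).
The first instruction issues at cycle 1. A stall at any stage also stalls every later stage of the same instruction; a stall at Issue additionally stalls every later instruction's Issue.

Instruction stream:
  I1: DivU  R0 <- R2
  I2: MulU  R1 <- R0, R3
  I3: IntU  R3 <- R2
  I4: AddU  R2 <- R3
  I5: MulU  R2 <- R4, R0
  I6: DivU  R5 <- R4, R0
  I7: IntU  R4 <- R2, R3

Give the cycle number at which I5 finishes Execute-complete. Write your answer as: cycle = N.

c1: I1 issues→DivU
c2: I1 reads | I2 issues→MulU
c3: I3 issues→IntU
c4: I3 reads | I4 issues→AddU
c5: I3 exec-done
c9: I1 exec-done
c10: I1 writes R0
c11: I2 reads
c12: I3 writes R3
c13: I4 reads
c14: I2 exec-done
c15: I2 writes R1 | I4 exec-done
c16: I4 writes R2
c17: I5 issues→MulU
c18: I5 reads | I6 issues→DivU
c19: I6 reads | I7 issues→IntU
c21: I5 exec-done
c22: I5 writes R2
c23: I7 reads
c24: I7 exec-done
c25: I7 writes R4
c26: I6 exec-done
c27: I6 writes R5

cycle = 21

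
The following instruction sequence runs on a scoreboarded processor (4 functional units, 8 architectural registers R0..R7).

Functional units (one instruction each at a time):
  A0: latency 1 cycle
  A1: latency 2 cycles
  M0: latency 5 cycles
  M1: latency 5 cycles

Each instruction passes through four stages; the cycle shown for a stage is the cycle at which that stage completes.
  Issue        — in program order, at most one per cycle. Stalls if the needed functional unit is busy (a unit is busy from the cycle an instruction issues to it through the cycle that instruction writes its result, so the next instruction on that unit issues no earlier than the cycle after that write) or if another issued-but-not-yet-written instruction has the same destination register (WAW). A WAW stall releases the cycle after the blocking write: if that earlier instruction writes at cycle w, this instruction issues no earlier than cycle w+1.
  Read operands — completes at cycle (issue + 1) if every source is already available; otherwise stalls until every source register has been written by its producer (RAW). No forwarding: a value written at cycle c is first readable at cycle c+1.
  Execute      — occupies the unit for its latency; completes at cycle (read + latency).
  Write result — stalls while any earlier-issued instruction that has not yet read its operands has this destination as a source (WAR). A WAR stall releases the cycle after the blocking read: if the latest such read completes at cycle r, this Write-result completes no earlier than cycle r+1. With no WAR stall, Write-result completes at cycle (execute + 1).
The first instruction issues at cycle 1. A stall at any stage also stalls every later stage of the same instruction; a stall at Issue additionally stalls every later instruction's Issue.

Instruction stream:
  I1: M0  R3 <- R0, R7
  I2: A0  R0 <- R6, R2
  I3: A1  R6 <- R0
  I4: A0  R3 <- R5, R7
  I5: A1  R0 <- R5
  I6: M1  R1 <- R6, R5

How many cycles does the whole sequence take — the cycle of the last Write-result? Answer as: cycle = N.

cycle 1: I1→M0
cycle 2: I1 RO · I2→A0
cycle 3: I2 RO · I3→A1
cycle 4: I2 EX
cycle 5: I2 WR R0
cycle 6: I3 RO
cycle 7: I1 EX
cycle 8: I1 WR R3 · I3 EX
cycle 9: I3 WR R6 · I4→A0
cycle 10: I4 RO · I5→A1
cycle 11: I4 EX · I5 RO · I6→M1
cycle 12: I4 WR R3 · I6 RO
cycle 13: I5 EX
cycle 14: I5 WR R0
cycle 17: I6 EX
cycle 18: I6 WR R1

cycle = 18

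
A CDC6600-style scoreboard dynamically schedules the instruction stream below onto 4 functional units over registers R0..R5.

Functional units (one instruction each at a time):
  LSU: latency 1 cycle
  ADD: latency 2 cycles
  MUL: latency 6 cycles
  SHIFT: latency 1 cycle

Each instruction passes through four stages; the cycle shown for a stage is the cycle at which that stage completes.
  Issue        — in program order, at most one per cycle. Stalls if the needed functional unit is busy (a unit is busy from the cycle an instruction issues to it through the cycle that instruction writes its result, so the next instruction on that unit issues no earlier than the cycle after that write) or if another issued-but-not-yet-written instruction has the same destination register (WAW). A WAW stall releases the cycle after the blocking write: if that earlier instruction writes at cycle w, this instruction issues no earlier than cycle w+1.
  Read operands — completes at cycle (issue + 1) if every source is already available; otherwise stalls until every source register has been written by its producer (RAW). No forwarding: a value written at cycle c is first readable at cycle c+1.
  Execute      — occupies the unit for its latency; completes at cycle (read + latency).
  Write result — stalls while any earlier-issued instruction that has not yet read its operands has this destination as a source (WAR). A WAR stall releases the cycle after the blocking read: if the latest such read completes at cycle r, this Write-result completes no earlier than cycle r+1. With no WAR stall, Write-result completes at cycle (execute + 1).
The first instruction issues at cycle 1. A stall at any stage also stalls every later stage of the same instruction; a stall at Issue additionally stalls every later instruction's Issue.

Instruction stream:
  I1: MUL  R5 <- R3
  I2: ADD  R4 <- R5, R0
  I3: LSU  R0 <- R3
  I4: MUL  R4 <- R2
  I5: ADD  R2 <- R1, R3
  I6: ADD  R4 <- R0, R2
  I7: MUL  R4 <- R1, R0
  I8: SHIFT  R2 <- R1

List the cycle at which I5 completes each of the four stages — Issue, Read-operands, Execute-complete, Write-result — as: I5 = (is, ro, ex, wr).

I5 = (15, 16, 18, 19)

1) issue 1, read 2, done 8, write 9
2) issue 2, read 10, done 12, write 13  <RAW R5: wait I1 write@9>
3) issue 3, read 4, done 5, write 11  <WAR R0: wait I2 read@10>
4) issue 14, read 15, done 21, write 22  <WAW R4: wait I2 write@13>
5) issue 15, read 16, done 18, write 19
6) issue 23, read 24, done 26, write 27  <WAW R4: wait I4 write@22>
7) issue 28, read 29, done 35, write 36  <WAW R4: wait I6 write@27>
8) issue 29, read 30, done 31, write 32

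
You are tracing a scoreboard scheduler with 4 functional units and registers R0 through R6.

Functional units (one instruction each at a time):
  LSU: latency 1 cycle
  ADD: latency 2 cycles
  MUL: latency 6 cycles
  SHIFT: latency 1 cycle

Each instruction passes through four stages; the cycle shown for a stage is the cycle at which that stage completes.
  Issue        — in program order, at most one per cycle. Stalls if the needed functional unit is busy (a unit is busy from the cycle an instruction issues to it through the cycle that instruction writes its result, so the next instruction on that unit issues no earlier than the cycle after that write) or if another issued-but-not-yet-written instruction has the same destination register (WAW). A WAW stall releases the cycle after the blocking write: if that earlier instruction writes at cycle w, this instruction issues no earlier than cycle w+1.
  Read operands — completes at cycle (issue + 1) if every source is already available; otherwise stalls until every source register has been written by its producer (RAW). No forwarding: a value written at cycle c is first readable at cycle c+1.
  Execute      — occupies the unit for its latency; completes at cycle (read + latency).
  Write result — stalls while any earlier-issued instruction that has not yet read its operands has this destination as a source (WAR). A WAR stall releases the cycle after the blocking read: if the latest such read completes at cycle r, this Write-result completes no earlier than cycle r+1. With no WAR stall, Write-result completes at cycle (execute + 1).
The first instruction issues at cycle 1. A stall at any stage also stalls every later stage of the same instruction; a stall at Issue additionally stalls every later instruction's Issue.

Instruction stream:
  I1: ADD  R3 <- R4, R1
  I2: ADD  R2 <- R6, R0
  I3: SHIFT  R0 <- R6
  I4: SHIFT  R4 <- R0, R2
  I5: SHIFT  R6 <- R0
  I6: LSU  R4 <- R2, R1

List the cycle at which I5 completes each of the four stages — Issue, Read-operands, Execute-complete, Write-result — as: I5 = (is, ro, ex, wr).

I5 = (15, 16, 17, 18)

[1] I1 dispatched to ADD
[2] I1 operands ready
[4] I1 complete
[5] R3←I1
[6] I2 dispatched to ADD
[7] I2 operands ready, I3 dispatched to SHIFT
[8] I3 operands ready
[9] I2 complete, I3 complete
[10] R2←I2, R0←I3
[11] I4 dispatched to SHIFT
[12] I4 operands ready
[13] I4 complete
[14] R4←I4
[15] I5 dispatched to SHIFT
[16] I5 operands ready, I6 dispatched to LSU
[17] I5 complete, I6 operands ready
[18] R6←I5, I6 complete
[19] R4←I6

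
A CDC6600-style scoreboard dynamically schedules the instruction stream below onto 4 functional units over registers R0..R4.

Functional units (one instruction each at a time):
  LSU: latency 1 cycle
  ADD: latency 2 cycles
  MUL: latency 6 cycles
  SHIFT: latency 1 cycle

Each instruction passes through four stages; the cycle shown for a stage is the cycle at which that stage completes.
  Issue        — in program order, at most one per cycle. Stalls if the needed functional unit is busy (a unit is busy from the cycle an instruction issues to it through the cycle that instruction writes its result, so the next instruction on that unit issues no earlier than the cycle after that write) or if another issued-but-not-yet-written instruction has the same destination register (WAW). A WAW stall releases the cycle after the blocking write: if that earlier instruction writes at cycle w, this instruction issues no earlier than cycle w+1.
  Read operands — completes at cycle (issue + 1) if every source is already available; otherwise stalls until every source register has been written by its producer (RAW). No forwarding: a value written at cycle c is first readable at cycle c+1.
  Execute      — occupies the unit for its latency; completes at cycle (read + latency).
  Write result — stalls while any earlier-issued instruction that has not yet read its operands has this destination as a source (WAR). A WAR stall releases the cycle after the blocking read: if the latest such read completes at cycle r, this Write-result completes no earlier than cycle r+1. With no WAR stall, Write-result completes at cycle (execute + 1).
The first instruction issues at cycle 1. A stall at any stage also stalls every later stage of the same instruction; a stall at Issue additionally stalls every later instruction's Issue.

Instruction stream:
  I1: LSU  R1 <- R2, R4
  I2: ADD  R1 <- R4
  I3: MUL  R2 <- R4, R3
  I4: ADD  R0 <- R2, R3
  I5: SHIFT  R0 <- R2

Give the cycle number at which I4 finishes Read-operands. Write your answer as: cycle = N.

t=1  I1 issues→LSU
t=2  I1 reads
t=3  I1 exec-done
t=4  I1 writes R1
t=5  I2 issues→ADD
t=6  I2 reads, I3 issues→MUL
t=7  I3 reads
t=8  I2 exec-done
t=9  I2 writes R1
t=10  I4 issues→ADD
t=13  I3 exec-done
t=14  I3 writes R2
t=15  I4 reads
t=17  I4 exec-done
t=18  I4 writes R0
t=19  I5 issues→SHIFT
t=20  I5 reads
t=21  I5 exec-done
t=22  I5 writes R0

cycle = 15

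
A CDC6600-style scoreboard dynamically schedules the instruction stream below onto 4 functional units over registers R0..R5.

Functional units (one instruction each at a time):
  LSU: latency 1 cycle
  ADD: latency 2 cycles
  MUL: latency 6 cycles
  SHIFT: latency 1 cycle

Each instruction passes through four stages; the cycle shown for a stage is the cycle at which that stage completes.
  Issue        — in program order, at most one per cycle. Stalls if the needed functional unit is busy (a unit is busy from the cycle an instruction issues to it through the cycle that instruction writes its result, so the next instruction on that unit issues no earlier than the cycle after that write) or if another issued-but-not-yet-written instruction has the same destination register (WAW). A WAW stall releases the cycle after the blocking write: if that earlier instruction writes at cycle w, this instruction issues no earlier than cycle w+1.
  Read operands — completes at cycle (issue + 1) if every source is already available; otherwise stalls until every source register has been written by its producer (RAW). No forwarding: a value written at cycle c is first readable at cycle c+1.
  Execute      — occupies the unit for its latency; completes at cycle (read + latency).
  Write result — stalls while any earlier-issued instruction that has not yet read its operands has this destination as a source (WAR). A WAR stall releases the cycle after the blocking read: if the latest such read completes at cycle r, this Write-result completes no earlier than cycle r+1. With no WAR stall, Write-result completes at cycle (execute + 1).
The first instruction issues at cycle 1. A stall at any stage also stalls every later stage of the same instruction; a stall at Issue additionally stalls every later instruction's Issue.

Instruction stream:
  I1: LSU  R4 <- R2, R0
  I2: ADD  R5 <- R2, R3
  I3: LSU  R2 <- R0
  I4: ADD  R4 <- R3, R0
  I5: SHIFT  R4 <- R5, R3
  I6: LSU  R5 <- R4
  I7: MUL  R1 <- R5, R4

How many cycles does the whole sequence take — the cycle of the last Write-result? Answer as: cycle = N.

[I1] 1/2/3/4
[I2] 2/3/5/6
[I3] 5/6/7/8  (struct: LSU busy until I1 writes@4)
[I4] 7/8/10/11  (struct: ADD busy until I2 writes@6)
[I5] 12/13/14/15  (WAW R4: wait I4 write@11)
[I6] 13/16/17/18  (RAW R4: wait I5 write@15)
[I7] 14/19/25/26  (RAW R5: wait I6 write@18)

cycle = 26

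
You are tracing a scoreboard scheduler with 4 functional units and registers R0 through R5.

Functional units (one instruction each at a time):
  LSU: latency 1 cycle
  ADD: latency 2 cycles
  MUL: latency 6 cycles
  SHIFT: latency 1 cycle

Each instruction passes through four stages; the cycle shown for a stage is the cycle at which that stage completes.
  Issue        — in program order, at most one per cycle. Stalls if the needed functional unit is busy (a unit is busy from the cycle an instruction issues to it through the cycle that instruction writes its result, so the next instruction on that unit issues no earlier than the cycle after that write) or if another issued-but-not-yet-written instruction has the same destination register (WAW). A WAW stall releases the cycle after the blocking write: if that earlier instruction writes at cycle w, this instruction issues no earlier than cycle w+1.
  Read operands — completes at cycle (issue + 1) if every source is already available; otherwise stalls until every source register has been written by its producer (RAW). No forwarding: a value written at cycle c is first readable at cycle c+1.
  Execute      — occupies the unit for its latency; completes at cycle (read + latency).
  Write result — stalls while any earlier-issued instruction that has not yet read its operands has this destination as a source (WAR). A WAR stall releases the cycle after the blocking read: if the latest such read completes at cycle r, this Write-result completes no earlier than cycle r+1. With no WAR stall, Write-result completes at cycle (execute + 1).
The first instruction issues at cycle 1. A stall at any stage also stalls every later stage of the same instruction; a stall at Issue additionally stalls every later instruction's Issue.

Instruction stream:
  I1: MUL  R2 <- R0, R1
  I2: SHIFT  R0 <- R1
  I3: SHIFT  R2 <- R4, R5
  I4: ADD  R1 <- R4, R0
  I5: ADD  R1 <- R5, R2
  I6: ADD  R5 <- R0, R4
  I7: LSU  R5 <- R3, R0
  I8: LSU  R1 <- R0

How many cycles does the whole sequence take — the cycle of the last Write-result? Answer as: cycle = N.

cycle = 33

I1 -> (1, 2, 8, 9)
I2 -> (2, 3, 4, 5)
I3 -> (10, 11, 12, 13)  // WAW R2: wait I1 write@9
I4 -> (11, 12, 14, 15)
I5 -> (16, 17, 19, 20)  // struct: ADD busy until I4 writes@15
I6 -> (21, 22, 24, 25)  // struct: ADD busy until I5 writes@20
I7 -> (26, 27, 28, 29)  // WAW R5: wait I6 write@25
I8 -> (30, 31, 32, 33)  // struct: LSU busy until I7 writes@29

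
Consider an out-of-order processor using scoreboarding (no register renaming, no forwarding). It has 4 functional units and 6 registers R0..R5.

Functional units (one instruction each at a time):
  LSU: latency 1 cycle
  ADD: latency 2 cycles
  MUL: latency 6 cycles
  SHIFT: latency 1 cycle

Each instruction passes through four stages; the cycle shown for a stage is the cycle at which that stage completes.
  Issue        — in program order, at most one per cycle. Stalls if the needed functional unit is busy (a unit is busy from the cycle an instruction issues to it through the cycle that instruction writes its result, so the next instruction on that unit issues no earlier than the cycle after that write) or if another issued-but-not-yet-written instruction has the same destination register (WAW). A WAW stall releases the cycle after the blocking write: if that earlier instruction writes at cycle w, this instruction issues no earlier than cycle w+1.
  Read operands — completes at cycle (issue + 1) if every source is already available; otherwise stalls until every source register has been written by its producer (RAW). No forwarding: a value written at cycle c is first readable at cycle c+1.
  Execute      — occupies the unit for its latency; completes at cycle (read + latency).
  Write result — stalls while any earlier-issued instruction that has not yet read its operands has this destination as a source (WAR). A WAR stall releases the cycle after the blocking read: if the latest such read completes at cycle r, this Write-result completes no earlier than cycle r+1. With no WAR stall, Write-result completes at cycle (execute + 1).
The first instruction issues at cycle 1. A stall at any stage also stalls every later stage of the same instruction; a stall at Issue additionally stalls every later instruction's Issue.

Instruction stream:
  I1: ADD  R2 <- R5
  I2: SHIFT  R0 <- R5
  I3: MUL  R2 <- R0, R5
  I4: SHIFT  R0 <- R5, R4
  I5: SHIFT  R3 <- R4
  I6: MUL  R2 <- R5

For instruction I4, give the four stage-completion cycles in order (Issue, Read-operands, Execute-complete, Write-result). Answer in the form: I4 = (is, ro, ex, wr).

I4 = (7, 8, 9, 10)

c1: issue I1 (ADD)
c2: I1 read-ops, issue I2 (SHIFT)
c3: I2 read-ops
c4: I1 finished on ADD, I2 finished on SHIFT
c5: I1→R2, I2→R0
c6: issue I3 (MUL)
c7: I3 read-ops, issue I4 (SHIFT)
c8: I4 read-ops
c9: I4 finished on SHIFT
c10: I4→R0
c11: issue I5 (SHIFT)
c12: I5 read-ops
c13: I3 finished on MUL, I5 finished on SHIFT
c14: I3→R2, I5→R3
c15: issue I6 (MUL)
c16: I6 read-ops
c22: I6 finished on MUL
c23: I6→R2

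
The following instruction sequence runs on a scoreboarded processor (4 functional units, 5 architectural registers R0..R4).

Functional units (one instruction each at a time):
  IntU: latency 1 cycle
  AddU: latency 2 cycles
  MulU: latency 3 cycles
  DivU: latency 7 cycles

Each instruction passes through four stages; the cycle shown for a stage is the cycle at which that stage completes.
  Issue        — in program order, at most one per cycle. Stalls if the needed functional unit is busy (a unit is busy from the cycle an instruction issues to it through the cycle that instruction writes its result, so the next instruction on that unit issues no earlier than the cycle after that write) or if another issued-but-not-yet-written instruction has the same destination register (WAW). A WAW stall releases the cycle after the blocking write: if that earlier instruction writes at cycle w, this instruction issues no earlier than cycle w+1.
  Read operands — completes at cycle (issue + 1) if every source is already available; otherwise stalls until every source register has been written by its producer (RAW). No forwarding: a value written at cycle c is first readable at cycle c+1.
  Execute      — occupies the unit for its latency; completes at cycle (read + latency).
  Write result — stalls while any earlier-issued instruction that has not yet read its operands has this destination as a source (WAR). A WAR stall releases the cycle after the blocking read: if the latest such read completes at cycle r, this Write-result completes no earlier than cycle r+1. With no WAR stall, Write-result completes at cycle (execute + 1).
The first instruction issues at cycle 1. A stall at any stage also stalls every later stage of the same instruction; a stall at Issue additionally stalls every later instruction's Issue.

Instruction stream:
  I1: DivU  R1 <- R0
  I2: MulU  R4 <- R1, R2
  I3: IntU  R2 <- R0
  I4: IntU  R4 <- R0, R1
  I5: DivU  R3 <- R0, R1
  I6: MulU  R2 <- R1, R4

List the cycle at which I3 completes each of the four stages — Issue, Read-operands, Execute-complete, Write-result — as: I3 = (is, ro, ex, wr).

t=1  I1 issues→DivU
t=2  I1 reads | I2 issues→MulU
t=3  I3 issues→IntU
t=4  I3 reads
t=5  I3 exec-done
t=9  I1 exec-done
t=10  I1 writes R1
t=11  I2 reads
t=12  I3 writes R2
t=14  I2 exec-done
t=15  I2 writes R4
t=16  I4 issues→IntU
t=17  I4 reads | I5 issues→DivU
t=18  I4 exec-done | I5 reads | I6 issues→MulU
t=19  I4 writes R4
t=20  I6 reads
t=23  I6 exec-done
t=24  I6 writes R2
t=25  I5 exec-done
t=26  I5 writes R3

I3 = (3, 4, 5, 12)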